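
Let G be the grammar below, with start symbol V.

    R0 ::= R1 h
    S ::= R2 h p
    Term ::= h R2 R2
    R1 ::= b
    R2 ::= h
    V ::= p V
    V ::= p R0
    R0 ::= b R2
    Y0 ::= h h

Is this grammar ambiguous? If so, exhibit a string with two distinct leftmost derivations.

Ambiguous

Witness: p b h

Derivation 1: V ⇒ p R0 ⇒ p R1 h ⇒ p b h
Derivation 2: V ⇒ p R0 ⇒ p b R2 ⇒ p b h

Two distinct leftmost derivations for the same string.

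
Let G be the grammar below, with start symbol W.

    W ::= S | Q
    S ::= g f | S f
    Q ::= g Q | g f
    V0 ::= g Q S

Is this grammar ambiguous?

Witness: g f

Derivation 1: W ⇒ S ⇒ g f
Derivation 2: W ⇒ Q ⇒ g f

Two distinct leftmost derivations for the same string.

Ambiguous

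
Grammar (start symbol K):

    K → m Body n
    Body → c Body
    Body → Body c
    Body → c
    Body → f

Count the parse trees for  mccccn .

Parse trees for mccccn:
  [K m [Body c [Body c [Body c [Body c]]]] n]
  [K m [Body c [Body c [Body [Body c] c]]] n]
  [K m [Body c [Body [Body c [Body c]] c]] n]
  [K m [Body c [Body [Body [Body c] c] c]] n]
  [K m [Body [Body c [Body c [Body c]]] c] n]
  [K m [Body [Body c [Body [Body c] c]] c] n]
  [K m [Body [Body [Body c [Body c]] c] c] n]
  [K m [Body [Body [Body [Body c] c] c] c] n]

8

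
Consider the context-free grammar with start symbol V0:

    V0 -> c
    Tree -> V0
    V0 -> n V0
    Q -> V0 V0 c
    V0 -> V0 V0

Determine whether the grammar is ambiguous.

Witness: c c c

Derivation 1: V0 ⇒ V0 V0 ⇒ c V0 ⇒ c V0 V0 ⇒ c c V0 ⇒ c c c
Derivation 2: V0 ⇒ V0 V0 ⇒ V0 V0 V0 ⇒ c V0 V0 ⇒ c c V0 ⇒ c c c

Two distinct leftmost derivations for the same string.

Ambiguous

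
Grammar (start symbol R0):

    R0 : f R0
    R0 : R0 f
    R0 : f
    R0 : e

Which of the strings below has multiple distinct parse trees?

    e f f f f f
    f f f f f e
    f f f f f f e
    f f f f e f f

f f f f e f f

e f f f f f: 1 tree
f f f f f e: 1 tree
f f f f f f e: 1 tree
f f f f e f f: 15 trees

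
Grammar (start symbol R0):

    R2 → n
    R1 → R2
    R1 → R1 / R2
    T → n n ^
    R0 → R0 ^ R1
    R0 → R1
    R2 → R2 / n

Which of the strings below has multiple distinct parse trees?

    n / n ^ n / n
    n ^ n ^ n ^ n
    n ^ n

n / n ^ n / n

n / n ^ n / n: 4 trees
n ^ n ^ n ^ n: 1 tree
n ^ n: 1 tree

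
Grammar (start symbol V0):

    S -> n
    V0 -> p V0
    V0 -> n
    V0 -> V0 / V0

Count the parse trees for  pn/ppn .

Parse trees for pn/ppn:
  [V0 p [V0 [V0 n] / [V0 p [V0 p [V0 n]]]]]
  [V0 [V0 p [V0 n]] / [V0 p [V0 p [V0 n]]]]

2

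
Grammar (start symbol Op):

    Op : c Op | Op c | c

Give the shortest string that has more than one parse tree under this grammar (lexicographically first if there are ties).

length 1: no string has ≥2 trees
length 2: c c has 2 parse trees

Two derivations of c c:
  Op ⇒ c Op ⇒ c c
  Op ⇒ Op c ⇒ c c

c c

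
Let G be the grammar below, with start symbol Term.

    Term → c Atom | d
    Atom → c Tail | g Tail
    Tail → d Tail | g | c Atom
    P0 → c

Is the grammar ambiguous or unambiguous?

(P0 is unreachable from Term, so its rules don't affect L(Term).) The reachable rules are right-linear with at most one rule per (nonterminal, next-terminal) pair. Each input token forces the next rule, so parsing is deterministic.

Unambiguous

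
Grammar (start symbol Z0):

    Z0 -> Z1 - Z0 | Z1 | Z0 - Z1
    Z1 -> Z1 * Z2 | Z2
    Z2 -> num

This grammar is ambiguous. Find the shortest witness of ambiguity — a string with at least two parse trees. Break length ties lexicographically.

length 1: no string has ≥2 trees
length 3: num - num has 2 parse trees

Two derivations of num - num:
  Z0 ⇒ Z1 - Z0 ⇒ Z2 - Z0 ⇒ num - Z0 ⇒ num - Z1 ⇒ num - Z2 ⇒ num - num
  Z0 ⇒ Z0 - Z1 ⇒ Z1 - Z1 ⇒ Z2 - Z1 ⇒ num - Z1 ⇒ num - Z2 ⇒ num - num

num - num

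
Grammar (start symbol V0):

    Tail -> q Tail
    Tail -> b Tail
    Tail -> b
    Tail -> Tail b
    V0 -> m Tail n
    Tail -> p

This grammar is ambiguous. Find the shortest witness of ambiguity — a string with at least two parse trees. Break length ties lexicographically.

length 3: no string has ≥2 trees
length 4: m b b n has 2 parse trees

Two derivations of m b b n:
  V0 ⇒ m Tail n ⇒ m b Tail n ⇒ m b b n
  V0 ⇒ m Tail n ⇒ m Tail b n ⇒ m b b n

m b b n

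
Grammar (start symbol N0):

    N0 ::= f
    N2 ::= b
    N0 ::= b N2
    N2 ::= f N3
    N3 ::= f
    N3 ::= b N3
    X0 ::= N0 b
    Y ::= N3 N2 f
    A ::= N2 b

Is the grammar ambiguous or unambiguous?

Unambiguous

Only N0, N2, N3 are reachable from N0; ignoring the rest: Restricted to the reachable nonterminals, every rule has the form A → t or A → t B, and no two rules for the same A share a first terminal. The grammar encodes a DFA — one run per string.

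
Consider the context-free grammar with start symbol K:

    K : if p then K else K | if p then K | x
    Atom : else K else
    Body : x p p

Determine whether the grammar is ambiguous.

Ambiguous

Witness: if p then if p then x else x

Derivation 1: K ⇒ if p then K else K ⇒ if p then if p then K else K ⇒ if p then if p then x else K ⇒ if p then if p then x else x
Derivation 2: K ⇒ if p then K ⇒ if p then if p then K else K ⇒ if p then if p then x else K ⇒ if p then if p then x else x

Two distinct leftmost derivations for the same string.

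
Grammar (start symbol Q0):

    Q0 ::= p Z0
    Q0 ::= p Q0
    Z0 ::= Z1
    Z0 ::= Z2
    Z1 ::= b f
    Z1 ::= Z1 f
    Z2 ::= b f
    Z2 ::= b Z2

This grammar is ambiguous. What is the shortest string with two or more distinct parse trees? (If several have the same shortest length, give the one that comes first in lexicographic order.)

p b f

length 3: p b f has 2 parse trees

Two derivations of p b f:
  Q0 ⇒ p Z0 ⇒ p Z1 ⇒ p b f
  Q0 ⇒ p Z0 ⇒ p Z2 ⇒ p b f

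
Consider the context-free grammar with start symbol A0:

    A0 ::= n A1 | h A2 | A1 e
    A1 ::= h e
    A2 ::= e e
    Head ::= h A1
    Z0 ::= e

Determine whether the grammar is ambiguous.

Witness: h e e

Derivation 1: A0 ⇒ h A2 ⇒ h e e
Derivation 2: A0 ⇒ A1 e ⇒ h e e

Two distinct leftmost derivations for the same string.

Ambiguous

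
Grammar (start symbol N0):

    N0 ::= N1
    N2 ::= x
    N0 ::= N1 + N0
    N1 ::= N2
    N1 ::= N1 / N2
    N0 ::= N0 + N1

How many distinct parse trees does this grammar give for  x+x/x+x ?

Parse trees for x+x/x+x:
  [N0 [N1 [N2 x]] + [N0 [N1 [N1 [N2 x]] / [N2 x]] + [N0 [N1 [N2 x]]]]]
  [N0 [N1 [N2 x]] + [N0 [N0 [N1 [N1 [N2 x]] / [N2 x]]] + [N1 [N2 x]]]]
  [N0 [N0 [N1 [N2 x]] + [N0 [N1 [N1 [N2 x]] / [N2 x]]]] + [N1 [N2 x]]]
  [N0 [N0 [N0 [N1 [N2 x]]] + [N1 [N1 [N2 x]] / [N2 x]]] + [N1 [N2 x]]]

4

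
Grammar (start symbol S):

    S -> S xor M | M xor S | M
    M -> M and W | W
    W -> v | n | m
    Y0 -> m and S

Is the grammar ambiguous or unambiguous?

Ambiguous

Witness: m xor m

Derivation 1: S ⇒ S xor M ⇒ M xor M ⇒ W xor M ⇒ m xor M ⇒ m xor W ⇒ m xor m
Derivation 2: S ⇒ M xor S ⇒ W xor S ⇒ m xor S ⇒ m xor M ⇒ m xor W ⇒ m xor m

Two distinct leftmost derivations for the same string.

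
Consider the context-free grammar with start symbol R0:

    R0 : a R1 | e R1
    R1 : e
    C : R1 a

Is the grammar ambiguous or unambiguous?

Only R0, R1 are reachable from R0; ignoring the rest: Each reachable nonterminal has at most one production per leading terminal, and all productions are right-linear; the derivation is determined token-by-token.

Unambiguous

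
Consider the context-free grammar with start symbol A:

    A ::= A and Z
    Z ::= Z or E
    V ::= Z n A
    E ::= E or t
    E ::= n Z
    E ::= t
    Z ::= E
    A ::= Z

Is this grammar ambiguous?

Witness: t or t

Derivation 1: A ⇒ Z ⇒ Z or E ⇒ E or E ⇒ t or E ⇒ t or t
Derivation 2: A ⇒ Z ⇒ E ⇒ E or t ⇒ t or t

Two distinct leftmost derivations for the same string.

Ambiguous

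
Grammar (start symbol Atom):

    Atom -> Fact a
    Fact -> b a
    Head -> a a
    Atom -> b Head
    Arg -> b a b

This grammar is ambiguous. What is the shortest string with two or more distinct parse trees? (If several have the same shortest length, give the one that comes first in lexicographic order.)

length 3: b a a has 2 parse trees

Two derivations of b a a:
  Atom ⇒ Fact a ⇒ b a a
  Atom ⇒ b Head ⇒ b a a

b a a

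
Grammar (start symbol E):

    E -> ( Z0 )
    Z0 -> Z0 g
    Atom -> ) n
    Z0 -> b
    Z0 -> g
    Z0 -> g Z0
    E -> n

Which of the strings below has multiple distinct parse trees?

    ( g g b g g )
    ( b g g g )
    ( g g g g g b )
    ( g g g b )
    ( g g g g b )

( g g b g g ): 6 trees
( b g g g ): 1 tree
( g g g g g b ): 1 tree
( g g g b ): 1 tree
( g g g g b ): 1 tree

( g g b g g )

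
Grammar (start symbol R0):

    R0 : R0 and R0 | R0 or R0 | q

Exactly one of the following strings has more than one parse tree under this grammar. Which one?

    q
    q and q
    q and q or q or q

q: 1 tree
q and q: 1 tree
q and q or q or q: 5 trees

q and q or q or q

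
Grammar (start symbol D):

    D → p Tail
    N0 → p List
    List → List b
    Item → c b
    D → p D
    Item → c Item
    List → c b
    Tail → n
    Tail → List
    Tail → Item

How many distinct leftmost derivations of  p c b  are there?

2

Parse trees for p c b:
  [D p [Tail [List c b]]]
  [D p [Tail [Item c b]]]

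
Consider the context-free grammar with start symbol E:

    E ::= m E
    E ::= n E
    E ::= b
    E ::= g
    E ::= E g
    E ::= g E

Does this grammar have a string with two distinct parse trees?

Witness: g g

Derivation 1: E ⇒ E g ⇒ g g
Derivation 2: E ⇒ g E ⇒ g g

Two distinct leftmost derivations for the same string.

Ambiguous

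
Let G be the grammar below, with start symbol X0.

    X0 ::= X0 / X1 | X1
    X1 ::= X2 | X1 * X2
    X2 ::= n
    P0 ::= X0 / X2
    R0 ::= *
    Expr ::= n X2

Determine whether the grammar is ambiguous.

(P0, R0, Expr are unreachable from X0, so their rules don't affect L(X0).) The grammar is stratified — X0 handles '/' (left-recursive), X1 handles '*', X2 atoms. Each operator has a fixed associativity and precedence level, so every string has one parse.

Unambiguous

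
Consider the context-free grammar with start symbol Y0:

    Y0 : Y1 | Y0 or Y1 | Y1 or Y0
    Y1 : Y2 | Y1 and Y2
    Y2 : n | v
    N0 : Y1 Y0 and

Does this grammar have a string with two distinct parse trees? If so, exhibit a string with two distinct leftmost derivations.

Ambiguous

Witness: n or n

Derivation 1: Y0 ⇒ Y0 or Y1 ⇒ Y1 or Y1 ⇒ Y2 or Y1 ⇒ n or Y1 ⇒ n or Y2 ⇒ n or n
Derivation 2: Y0 ⇒ Y1 or Y0 ⇒ Y2 or Y0 ⇒ n or Y0 ⇒ n or Y1 ⇒ n or Y2 ⇒ n or n

Two distinct leftmost derivations for the same string.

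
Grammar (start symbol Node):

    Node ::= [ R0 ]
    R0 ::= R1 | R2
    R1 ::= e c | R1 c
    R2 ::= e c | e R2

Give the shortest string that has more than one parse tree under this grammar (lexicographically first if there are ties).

[ e c ]

length 4: [ e c ] has 2 parse trees

Two derivations of [ e c ]:
  Node ⇒ [ R0 ] ⇒ [ R1 ] ⇒ [ e c ]
  Node ⇒ [ R0 ] ⇒ [ R2 ] ⇒ [ e c ]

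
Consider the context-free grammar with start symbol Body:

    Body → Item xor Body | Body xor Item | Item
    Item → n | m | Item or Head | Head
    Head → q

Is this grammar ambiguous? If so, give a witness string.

Witness: m xor m

Derivation 1: Body ⇒ Item xor Body ⇒ m xor Body ⇒ m xor Item ⇒ m xor m
Derivation 2: Body ⇒ Body xor Item ⇒ Item xor Item ⇒ m xor Item ⇒ m xor m

Two distinct leftmost derivations for the same string.

Ambiguous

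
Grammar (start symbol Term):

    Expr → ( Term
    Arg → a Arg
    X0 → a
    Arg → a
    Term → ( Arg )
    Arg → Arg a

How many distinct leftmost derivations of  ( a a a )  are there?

Parse trees for ( a a a ):
  [Term ( [Arg a [Arg a [Arg a]]] )]
  [Term ( [Arg a [Arg [Arg a] a]] )]
  [Term ( [Arg [Arg a [Arg a]] a] )]
  [Term ( [Arg [Arg [Arg a] a] a] )]

4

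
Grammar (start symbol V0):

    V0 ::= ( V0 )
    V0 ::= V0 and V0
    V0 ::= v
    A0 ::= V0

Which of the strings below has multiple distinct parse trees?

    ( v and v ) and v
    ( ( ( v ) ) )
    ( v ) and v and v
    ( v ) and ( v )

( v ) and v and v

( v and v ) and v: 1 tree
( ( ( v ) ) ): 1 tree
( v ) and v and v: 2 trees
( v ) and ( v ): 1 tree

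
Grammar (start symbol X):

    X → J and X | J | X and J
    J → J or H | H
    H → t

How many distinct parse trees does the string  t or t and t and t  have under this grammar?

4

Parse trees for t or t and t and t:
  [X [J [J [H t]] or [H t]] and [X [J [H t]] and [X [J [H t]]]]]
  [X [J [J [H t]] or [H t]] and [X [X [J [H t]]] and [J [H t]]]]
  [X [X [J [J [H t]] or [H t]] and [X [J [H t]]]] and [J [H t]]]
  [X [X [X [J [J [H t]] or [H t]]] and [J [H t]]] and [J [H t]]]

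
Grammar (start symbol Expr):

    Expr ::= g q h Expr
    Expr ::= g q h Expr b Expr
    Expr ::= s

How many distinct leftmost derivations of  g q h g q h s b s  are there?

2

Parse trees for g q h g q h s b s:
  [Expr g q h [Expr g q h [Expr s] b [Expr s]]]
  [Expr g q h [Expr g q h [Expr s]] b [Expr s]]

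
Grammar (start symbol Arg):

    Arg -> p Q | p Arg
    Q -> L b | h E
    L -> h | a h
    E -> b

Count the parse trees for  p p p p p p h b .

Parse trees for p p p p p p h b:
  [Arg p [Arg p [Arg p [Arg p [Arg p [Arg p [Q [L h] b]]]]]]]
  [Arg p [Arg p [Arg p [Arg p [Arg p [Arg p [Q h [E b]]]]]]]]

2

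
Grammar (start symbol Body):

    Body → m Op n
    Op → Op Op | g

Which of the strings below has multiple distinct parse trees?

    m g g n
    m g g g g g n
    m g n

m g g g g g n

m g g n: 1 tree
m g g g g g n: 14 trees
m g n: 1 tree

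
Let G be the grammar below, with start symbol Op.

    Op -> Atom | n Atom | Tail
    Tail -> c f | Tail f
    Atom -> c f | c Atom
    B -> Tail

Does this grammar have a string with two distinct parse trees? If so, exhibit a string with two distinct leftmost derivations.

Witness: c f

Derivation 1: Op ⇒ Atom ⇒ c f
Derivation 2: Op ⇒ Tail ⇒ c f

Two distinct leftmost derivations for the same string.

Ambiguous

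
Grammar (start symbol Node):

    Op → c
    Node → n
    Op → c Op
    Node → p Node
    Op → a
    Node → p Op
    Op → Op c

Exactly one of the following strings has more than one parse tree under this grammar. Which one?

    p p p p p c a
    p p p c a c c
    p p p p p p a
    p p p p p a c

p p p p p c a: 1 tree
p p p c a c c: 3 trees
p p p p p p a: 1 tree
p p p p p a c: 1 tree

p p p c a c c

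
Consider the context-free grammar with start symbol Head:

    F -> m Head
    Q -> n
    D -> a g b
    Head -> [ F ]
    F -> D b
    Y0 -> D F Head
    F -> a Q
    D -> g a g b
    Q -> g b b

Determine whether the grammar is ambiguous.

Ambiguous

Witness: [ a g b b ]

Derivation 1: Head ⇒ [ F ] ⇒ [ D b ] ⇒ [ a g b b ]
Derivation 2: Head ⇒ [ F ] ⇒ [ a Q ] ⇒ [ a g b b ]

Two distinct leftmost derivations for the same string.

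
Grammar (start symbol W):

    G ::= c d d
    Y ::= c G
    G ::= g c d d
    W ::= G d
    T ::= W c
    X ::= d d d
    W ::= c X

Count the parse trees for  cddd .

Parse trees for cddd:
  [W [G c d d] d]
  [W c [X d d d]]

2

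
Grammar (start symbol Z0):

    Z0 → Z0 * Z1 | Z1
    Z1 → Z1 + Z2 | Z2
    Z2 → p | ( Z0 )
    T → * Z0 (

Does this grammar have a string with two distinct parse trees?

(T is unreachable from Z0, so its rules don't affect L(Z0).) Z0 → Z0 * Z1 | Z1  ;  Z1 → Z1 + Z2 | Z2  — a left-associative chain with Z2 at the bottom. Each string factors uniquely by precedence.

Unambiguous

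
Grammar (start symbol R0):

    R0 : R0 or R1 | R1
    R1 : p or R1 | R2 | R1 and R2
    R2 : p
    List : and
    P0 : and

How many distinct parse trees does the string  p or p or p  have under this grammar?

Parse trees for p or p or p:
  [R0 [R0 [R1 [R2 p]]] or [R1 p or [R1 [R2 p]]]]
  [R0 [R0 [R0 [R1 [R2 p]]] or [R1 [R2 p]]] or [R1 [R2 p]]]
  [R0 [R0 [R1 p or [R1 [R2 p]]]] or [R1 [R2 p]]]
  [R0 [R1 p or [R1 p or [R1 [R2 p]]]]]

4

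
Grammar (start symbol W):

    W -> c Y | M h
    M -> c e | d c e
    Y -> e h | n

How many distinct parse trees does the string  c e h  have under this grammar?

Parse trees for c e h:
  [W c [Y e h]]
  [W [M c e] h]

2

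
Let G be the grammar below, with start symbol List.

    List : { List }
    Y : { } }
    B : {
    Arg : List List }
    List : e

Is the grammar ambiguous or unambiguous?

(Y, B, Arg are unreachable from List, so their rules don't affect L(List).) Each string is a nest of matched brackets around a single atom. An opening bracket forces the recursive rule; an atom forces the base rule.

Unambiguous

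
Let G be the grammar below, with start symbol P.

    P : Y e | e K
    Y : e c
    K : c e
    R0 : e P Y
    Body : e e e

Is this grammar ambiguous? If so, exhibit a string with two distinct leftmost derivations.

Witness: e c e

Derivation 1: P ⇒ Y e ⇒ e c e
Derivation 2: P ⇒ e K ⇒ e c e

Two distinct leftmost derivations for the same string.

Ambiguous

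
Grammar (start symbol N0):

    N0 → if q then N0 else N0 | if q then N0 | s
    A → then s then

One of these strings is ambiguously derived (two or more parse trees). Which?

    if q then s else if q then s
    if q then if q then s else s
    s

if q then s else if q then s: 1 tree
if q then if q then s else s: 2 trees
s: 1 tree

if q then if q then s else s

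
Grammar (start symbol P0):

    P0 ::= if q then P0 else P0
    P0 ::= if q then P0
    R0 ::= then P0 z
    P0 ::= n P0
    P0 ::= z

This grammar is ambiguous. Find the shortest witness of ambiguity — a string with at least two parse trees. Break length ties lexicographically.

length 1: no string has ≥2 trees
length 2: no string has ≥2 trees
length 3: no string has ≥2 trees
length 4: no string has ≥2 trees
length 5: no string has ≥2 trees
length 6: no string has ≥2 trees
length 7: no string has ≥2 trees
length 8: no string has ≥2 trees
length 9: if q then if q then z else z has 2 parse trees

Two derivations of if q then if q then z else z:
  P0 ⇒ if q then P0 else P0 ⇒ if q then if q then P0 else P0 ⇒ if q then if q then z else P0 ⇒ if q then if q then z else z
  P0 ⇒ if q then P0 ⇒ if q then if q then P0 else P0 ⇒ if q then if q then z else P0 ⇒ if q then if q then z else z

if q then if q then z else z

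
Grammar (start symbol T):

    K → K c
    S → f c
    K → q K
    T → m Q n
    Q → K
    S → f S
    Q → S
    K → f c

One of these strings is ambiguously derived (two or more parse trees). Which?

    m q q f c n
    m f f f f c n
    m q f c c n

m q q f c n: 1 tree
m f f f f c n: 1 tree
m q f c c n: 2 trees

m q f c c n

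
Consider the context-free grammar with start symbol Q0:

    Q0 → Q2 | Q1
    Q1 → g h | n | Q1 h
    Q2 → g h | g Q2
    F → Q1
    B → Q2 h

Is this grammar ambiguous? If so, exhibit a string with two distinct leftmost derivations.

Witness: g h

Derivation 1: Q0 ⇒ Q2 ⇒ g h
Derivation 2: Q0 ⇒ Q1 ⇒ g h

Two distinct leftmost derivations for the same string.

Ambiguous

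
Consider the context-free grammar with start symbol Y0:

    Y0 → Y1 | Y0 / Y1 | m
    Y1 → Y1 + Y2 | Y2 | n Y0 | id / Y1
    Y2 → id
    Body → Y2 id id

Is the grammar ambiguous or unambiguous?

Witness: id / id

Derivation 1: Y0 ⇒ Y1 ⇒ id / Y1 ⇒ id / Y2 ⇒ id / id
Derivation 2: Y0 ⇒ Y0 / Y1 ⇒ Y1 / Y1 ⇒ Y2 / Y1 ⇒ id / Y1 ⇒ id / Y2 ⇒ id / id

Two distinct leftmost derivations for the same string.

Ambiguous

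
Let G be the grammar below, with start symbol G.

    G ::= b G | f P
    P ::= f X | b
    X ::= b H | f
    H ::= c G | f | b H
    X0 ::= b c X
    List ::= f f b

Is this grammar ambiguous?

Only G, P, X, H are reachable from G; ignoring the rest: Restricted to the reachable nonterminals, every rule has the form A → t or A → t B, and no two rules for the same A share a first terminal. The grammar encodes a DFA — one run per string.

Unambiguous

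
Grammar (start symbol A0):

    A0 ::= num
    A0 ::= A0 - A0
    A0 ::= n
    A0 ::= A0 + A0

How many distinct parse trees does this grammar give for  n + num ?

1

Parse trees for n + num:
  [A0 [A0 n] + [A0 num]]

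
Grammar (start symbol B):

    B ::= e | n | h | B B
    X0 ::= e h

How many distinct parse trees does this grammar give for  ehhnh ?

14

Parse trees for ehhnh (showing first 6 of 14):
  [B [B e] [B [B h] [B [B h] [B [B n] [B h]]]]]
  [B [B e] [B [B h] [B [B [B h] [B n]] [B h]]]]
  [B [B e] [B [B [B h] [B h]] [B [B n] [B h]]]]
  [B [B e] [B [B [B h] [B [B h] [B n]]] [B h]]]
  [B [B e] [B [B [B [B h] [B h]] [B n]] [B h]]]
  [B [B [B e] [B h]] [B [B h] [B [B n] [B h]]]]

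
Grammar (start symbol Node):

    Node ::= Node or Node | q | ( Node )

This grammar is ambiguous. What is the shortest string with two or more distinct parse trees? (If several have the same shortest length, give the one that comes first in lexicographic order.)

length 1: no string has ≥2 trees
length 3: no string has ≥2 trees
length 5: q or q or q has 2 parse trees

Two derivations of q or q or q:
  Node ⇒ Node or Node ⇒ Node or Node or Node ⇒ q or Node or Node ⇒ q or q or Node ⇒ q or q or q
  Node ⇒ Node or Node ⇒ q or Node ⇒ q or Node or Node ⇒ q or q or Node ⇒ q or q or q

q or q or q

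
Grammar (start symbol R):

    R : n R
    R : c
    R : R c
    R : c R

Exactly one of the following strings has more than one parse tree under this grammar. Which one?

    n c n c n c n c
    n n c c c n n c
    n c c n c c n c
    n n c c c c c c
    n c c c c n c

n c n c n c n c: 1 tree
n n c c c n n c: 1 tree
n c c n c c n c: 1 tree
n n c c c c c c: 120 trees
n c c c c n c: 1 tree

n n c c c c c c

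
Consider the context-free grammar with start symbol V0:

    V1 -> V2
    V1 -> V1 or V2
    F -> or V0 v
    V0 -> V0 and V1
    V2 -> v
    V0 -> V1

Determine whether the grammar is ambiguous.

Only V0, V1, V2 are reachable from V0; ignoring the rest: The grammar is stratified — V0 handles 'and' (left-recursive), V1 handles 'or', V2 atoms. Each operator has a fixed associativity and precedence level, so every string has one parse.

Unambiguous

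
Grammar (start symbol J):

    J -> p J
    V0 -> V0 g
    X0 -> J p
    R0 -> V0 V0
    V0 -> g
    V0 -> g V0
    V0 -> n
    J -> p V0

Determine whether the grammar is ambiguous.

Ambiguous

Witness: p g g

Derivation 1: J ⇒ p V0 ⇒ p V0 g ⇒ p g g
Derivation 2: J ⇒ p V0 ⇒ p g V0 ⇒ p g g

Two distinct leftmost derivations for the same string.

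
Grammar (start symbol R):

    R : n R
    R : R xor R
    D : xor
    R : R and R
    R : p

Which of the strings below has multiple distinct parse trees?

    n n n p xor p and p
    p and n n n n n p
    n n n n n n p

n n n p xor p and p: 14 trees
p and n n n n n p: 1 tree
n n n n n n p: 1 tree

n n n p xor p and p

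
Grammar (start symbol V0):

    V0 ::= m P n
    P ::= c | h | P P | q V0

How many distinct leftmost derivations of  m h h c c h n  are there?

Parse trees for m h h c c h n (showing first 6 of 14):
  [V0 m [P [P h] [P [P h] [P [P c] [P [P c] [P h]]]]] n]
  [V0 m [P [P h] [P [P h] [P [P [P c] [P c]] [P h]]]] n]
  [V0 m [P [P h] [P [P [P h] [P c]] [P [P c] [P h]]]] n]
  [V0 m [P [P h] [P [P [P h] [P [P c] [P c]]] [P h]]] n]
  [V0 m [P [P h] [P [P [P [P h] [P c]] [P c]] [P h]]] n]
  [V0 m [P [P [P h] [P h]] [P [P c] [P [P c] [P h]]]] n]

14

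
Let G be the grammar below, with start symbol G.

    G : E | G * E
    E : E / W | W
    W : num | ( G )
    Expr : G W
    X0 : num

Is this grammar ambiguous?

(Expr, X0 are unreachable from G, so their rules don't affect L(G).) The grammar is stratified — G handles '*' (left-recursive), E handles '/', W atoms. Each operator has a fixed associativity and precedence level, so every string has one parse.

Unambiguous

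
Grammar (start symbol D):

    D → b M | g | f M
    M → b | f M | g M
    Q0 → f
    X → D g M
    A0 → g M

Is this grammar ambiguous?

Unambiguous

Only D, M are reachable from D; ignoring the rest: Restricted to the reachable nonterminals, every rule has the form A → t or A → t B, and no two rules for the same A share a first terminal. The grammar encodes a DFA — one run per string.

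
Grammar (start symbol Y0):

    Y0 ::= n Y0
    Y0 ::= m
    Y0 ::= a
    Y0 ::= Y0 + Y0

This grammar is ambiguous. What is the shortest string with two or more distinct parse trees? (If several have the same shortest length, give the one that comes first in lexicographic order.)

length 1: no string has ≥2 trees
length 2: no string has ≥2 trees
length 3: no string has ≥2 trees
length 4: n a + a has 2 parse trees

Two derivations of n a + a:
  Y0 ⇒ n Y0 ⇒ n Y0 + Y0 ⇒ n a + Y0 ⇒ n a + a
  Y0 ⇒ Y0 + Y0 ⇒ n Y0 + Y0 ⇒ n a + Y0 ⇒ n a + a

n a + a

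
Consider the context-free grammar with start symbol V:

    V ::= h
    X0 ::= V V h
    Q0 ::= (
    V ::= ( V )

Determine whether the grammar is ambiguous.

(Q0, X0 are unreachable from V, so their rules don't affect L(V).) L(V) is { openⁿ atom closeⁿ : n ≥ 0 }. The bracket depth fixes n, and the derivation is forced at every step.

Unambiguous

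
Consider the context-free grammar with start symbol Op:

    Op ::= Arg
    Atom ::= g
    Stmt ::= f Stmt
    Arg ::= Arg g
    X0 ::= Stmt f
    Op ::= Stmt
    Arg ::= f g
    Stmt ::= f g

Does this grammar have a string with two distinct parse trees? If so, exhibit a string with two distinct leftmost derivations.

Ambiguous

Witness: f g

Derivation 1: Op ⇒ Arg ⇒ f g
Derivation 2: Op ⇒ Stmt ⇒ f g

Two distinct leftmost derivations for the same string.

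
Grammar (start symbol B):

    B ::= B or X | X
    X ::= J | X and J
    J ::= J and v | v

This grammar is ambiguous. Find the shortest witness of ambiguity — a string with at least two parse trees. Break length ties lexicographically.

v and v

length 1: no string has ≥2 trees
length 3: v and v has 2 parse trees

Two derivations of v and v:
  B ⇒ X ⇒ J ⇒ J and v ⇒ v and v
  B ⇒ X ⇒ X and J ⇒ J and J ⇒ v and J ⇒ v and v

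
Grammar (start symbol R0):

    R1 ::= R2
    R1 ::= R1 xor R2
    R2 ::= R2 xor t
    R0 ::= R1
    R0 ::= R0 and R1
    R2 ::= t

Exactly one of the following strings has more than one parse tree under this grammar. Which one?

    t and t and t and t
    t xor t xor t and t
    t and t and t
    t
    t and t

t xor t xor t and t

t and t and t and t: 1 tree
t xor t xor t and t: 4 trees
t and t and t: 1 tree
t: 1 tree
t and t: 1 tree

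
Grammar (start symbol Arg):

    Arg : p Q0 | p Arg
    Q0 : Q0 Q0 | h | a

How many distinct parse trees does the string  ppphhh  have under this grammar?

Parse trees for ppphhh:
  [Arg p [Arg p [Arg p [Q0 [Q0 h] [Q0 [Q0 h] [Q0 h]]]]]]
  [Arg p [Arg p [Arg p [Q0 [Q0 [Q0 h] [Q0 h]] [Q0 h]]]]]

2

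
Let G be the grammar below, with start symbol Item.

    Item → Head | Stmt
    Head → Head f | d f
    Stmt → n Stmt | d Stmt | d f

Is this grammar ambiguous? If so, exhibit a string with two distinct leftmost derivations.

Witness: d f

Derivation 1: Item ⇒ Head ⇒ d f
Derivation 2: Item ⇒ Stmt ⇒ d f

Two distinct leftmost derivations for the same string.

Ambiguous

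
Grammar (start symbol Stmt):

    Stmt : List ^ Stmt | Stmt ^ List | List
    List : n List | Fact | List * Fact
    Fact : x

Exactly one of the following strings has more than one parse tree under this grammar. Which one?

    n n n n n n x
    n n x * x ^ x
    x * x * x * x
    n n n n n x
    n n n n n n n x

n n x * x ^ x

n n n n n n x: 1 tree
n n x * x ^ x: 6 trees
x * x * x * x: 1 tree
n n n n n x: 1 tree
n n n n n n n x: 1 tree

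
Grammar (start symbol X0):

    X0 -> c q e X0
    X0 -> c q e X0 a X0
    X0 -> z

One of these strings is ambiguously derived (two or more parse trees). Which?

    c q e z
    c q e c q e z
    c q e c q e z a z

c q e c q e z a z

c q e z: 1 tree
c q e c q e z: 1 tree
c q e c q e z a z: 2 trees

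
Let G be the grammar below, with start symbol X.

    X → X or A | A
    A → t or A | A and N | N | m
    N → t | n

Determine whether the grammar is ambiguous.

Witness: t or m

Derivation 1: X ⇒ X or A ⇒ A or A ⇒ N or A ⇒ t or A ⇒ t or m
Derivation 2: X ⇒ A ⇒ t or A ⇒ t or m

Two distinct leftmost derivations for the same string.

Ambiguous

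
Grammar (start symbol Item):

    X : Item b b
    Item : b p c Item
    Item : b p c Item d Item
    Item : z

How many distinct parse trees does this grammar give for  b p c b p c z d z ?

Parse trees for b p c b p c z d z:
  [Item b p c [Item b p c [Item z] d [Item z]]]
  [Item b p c [Item b p c [Item z]] d [Item z]]

2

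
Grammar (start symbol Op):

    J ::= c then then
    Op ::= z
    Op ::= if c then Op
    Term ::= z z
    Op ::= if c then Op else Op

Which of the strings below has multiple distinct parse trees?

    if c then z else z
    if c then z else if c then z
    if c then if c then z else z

if c then if c then z else z

if c then z else z: 1 tree
if c then z else if c then z: 1 tree
if c then if c then z else z: 2 trees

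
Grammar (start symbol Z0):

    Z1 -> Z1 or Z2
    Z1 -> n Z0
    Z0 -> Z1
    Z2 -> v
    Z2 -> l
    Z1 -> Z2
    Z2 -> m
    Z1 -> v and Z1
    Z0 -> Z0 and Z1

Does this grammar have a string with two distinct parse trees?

Witness: v and l

Derivation 1: Z0 ⇒ Z1 ⇒ v and Z1 ⇒ v and Z2 ⇒ v and l
Derivation 2: Z0 ⇒ Z0 and Z1 ⇒ Z1 and Z1 ⇒ Z2 and Z1 ⇒ v and Z1 ⇒ v and Z2 ⇒ v and l

Two distinct leftmost derivations for the same string.

Ambiguous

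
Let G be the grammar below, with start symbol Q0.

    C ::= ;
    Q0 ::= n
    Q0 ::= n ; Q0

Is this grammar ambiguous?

Unambiguous

Only Q0 is reachable from Q0; ignoring the rest: Right-recursive list with a separator: after each atom, whether the separator follows determines the rule. One parse per string.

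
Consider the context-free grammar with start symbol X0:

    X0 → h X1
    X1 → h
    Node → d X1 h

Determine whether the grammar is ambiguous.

(Node is unreachable from X0, so its rules don't affect L(X0).) Restricted to the reachable nonterminals, every rule has the form A → t or A → t B, and no two rules for the same A share a first terminal. The grammar encodes a DFA — one run per string.

Unambiguous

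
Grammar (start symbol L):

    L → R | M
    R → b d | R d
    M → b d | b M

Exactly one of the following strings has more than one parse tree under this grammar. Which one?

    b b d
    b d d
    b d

b b d: 1 tree
b d d: 1 tree
b d: 2 trees

b d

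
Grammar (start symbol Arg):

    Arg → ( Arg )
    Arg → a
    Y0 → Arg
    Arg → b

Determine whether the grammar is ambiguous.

Unambiguous

(Y0 is unreachable from Arg, so its rules don't affect L(Arg).) Each string is a nest of matched brackets around a single atom. An opening bracket forces the recursive rule; an atom forces the base rule.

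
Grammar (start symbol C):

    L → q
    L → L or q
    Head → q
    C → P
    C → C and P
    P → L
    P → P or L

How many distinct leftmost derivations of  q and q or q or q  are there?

4

Parse trees for q and q or q or q:
  [C [C [P [L q]]] and [P [L [L [L q] or q] or q]]]
  [C [C [P [L q]]] and [P [P [L q]] or [L [L q] or q]]]
  [C [C [P [L q]]] and [P [P [L [L q] or q]] or [L q]]]
  [C [C [P [L q]]] and [P [P [P [L q]] or [L q]] or [L q]]]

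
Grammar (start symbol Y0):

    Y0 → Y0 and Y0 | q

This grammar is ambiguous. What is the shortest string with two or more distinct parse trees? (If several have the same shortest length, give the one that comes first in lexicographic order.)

q and q and q

length 1: no string has ≥2 trees
length 3: no string has ≥2 trees
length 5: q and q and q has 2 parse trees

Two derivations of q and q and q:
  Y0 ⇒ Y0 and Y0 ⇒ Y0 and Y0 and Y0 ⇒ q and Y0 and Y0 ⇒ q and q and Y0 ⇒ q and q and q
  Y0 ⇒ Y0 and Y0 ⇒ q and Y0 ⇒ q and Y0 and Y0 ⇒ q and q and Y0 ⇒ q and q and q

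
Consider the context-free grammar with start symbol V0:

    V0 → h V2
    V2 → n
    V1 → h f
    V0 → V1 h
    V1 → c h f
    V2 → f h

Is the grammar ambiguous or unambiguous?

Witness: h f h

Derivation 1: V0 ⇒ h V2 ⇒ h f h
Derivation 2: V0 ⇒ V1 h ⇒ h f h

Two distinct leftmost derivations for the same string.

Ambiguous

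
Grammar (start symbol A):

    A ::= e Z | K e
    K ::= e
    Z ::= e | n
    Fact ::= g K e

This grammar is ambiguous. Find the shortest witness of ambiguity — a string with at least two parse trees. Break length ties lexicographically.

e e

length 2: e e has 2 parse trees

Two derivations of e e:
  A ⇒ e Z ⇒ e e
  A ⇒ K e ⇒ e e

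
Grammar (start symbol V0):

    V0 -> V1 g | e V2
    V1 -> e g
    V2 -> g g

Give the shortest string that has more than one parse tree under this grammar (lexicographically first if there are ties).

e g g

length 3: e g g has 2 parse trees

Two derivations of e g g:
  V0 ⇒ V1 g ⇒ e g g
  V0 ⇒ e V2 ⇒ e g g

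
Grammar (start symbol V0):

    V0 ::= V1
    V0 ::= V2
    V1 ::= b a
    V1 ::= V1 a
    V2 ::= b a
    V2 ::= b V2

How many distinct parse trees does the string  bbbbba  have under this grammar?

1

Parse trees for bbbbba:
  [V0 [V2 b [V2 b [V2 b [V2 b [V2 b a]]]]]]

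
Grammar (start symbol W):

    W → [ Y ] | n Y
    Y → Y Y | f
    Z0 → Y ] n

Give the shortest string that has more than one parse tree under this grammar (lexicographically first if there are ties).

length 2: no string has ≥2 trees
length 3: no string has ≥2 trees
length 4: n f f f has 2 parse trees

Two derivations of n f f f:
  W ⇒ n Y ⇒ n Y Y ⇒ n Y Y Y ⇒ n f Y Y ⇒ n f f Y ⇒ n f f f
  W ⇒ n Y ⇒ n Y Y ⇒ n f Y ⇒ n f Y Y ⇒ n f f Y ⇒ n f f f

n f f f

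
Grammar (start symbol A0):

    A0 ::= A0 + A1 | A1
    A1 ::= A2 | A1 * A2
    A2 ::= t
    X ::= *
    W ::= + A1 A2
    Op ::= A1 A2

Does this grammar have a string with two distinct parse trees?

Unambiguous

Only A0, A1, A2 are reachable from A0; ignoring the rest: The grammar is stratified — A0 handles '+' (left-recursive), A1 handles '*', A2 atoms. Each operator has a fixed associativity and precedence level, so every string has one parse.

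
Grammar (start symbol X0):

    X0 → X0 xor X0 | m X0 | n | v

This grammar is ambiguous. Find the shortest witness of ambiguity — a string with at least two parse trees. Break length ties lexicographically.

length 1: no string has ≥2 trees
length 2: no string has ≥2 trees
length 3: no string has ≥2 trees
length 4: m n xor n has 2 parse trees

Two derivations of m n xor n:
  X0 ⇒ X0 xor X0 ⇒ m X0 xor X0 ⇒ m n xor X0 ⇒ m n xor n
  X0 ⇒ m X0 ⇒ m X0 xor X0 ⇒ m n xor X0 ⇒ m n xor n

m n xor n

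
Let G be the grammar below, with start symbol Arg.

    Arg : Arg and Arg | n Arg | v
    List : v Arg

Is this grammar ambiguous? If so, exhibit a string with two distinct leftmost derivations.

Witness: n v and v

Derivation 1: Arg ⇒ Arg and Arg ⇒ n Arg and Arg ⇒ n v and Arg ⇒ n v and v
Derivation 2: Arg ⇒ n Arg ⇒ n Arg and Arg ⇒ n v and Arg ⇒ n v and v

Two distinct leftmost derivations for the same string.

Ambiguous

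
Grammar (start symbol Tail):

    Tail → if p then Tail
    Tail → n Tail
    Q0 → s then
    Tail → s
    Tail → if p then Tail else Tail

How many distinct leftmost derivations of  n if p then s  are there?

1

Parse trees for n if p then s:
  [Tail n [Tail if p then [Tail s]]]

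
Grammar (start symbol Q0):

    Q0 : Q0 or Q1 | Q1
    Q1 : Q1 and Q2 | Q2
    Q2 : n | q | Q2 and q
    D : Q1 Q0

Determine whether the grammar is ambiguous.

Witness: n and q

Derivation 1: Q0 ⇒ Q1 ⇒ Q1 and Q2 ⇒ Q2 and Q2 ⇒ n and Q2 ⇒ n and q
Derivation 2: Q0 ⇒ Q1 ⇒ Q2 ⇒ Q2 and q ⇒ n and q

Two distinct leftmost derivations for the same string.

Ambiguous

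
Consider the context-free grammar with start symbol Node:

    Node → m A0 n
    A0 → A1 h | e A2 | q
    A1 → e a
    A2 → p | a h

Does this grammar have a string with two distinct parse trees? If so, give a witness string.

Witness: m e a h n

Derivation 1: Node ⇒ m A0 n ⇒ m A1 h n ⇒ m e a h n
Derivation 2: Node ⇒ m A0 n ⇒ m e A2 n ⇒ m e a h n

Two distinct leftmost derivations for the same string.

Ambiguous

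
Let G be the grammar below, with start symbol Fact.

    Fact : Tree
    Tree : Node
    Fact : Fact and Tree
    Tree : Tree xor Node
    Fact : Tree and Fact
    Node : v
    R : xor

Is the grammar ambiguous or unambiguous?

Ambiguous

Witness: v and v

Derivation 1: Fact ⇒ Fact and Tree ⇒ Tree and Tree ⇒ Node and Tree ⇒ v and Tree ⇒ v and Node ⇒ v and v
Derivation 2: Fact ⇒ Tree and Fact ⇒ Node and Fact ⇒ v and Fact ⇒ v and Tree ⇒ v and Node ⇒ v and v

Two distinct leftmost derivations for the same string.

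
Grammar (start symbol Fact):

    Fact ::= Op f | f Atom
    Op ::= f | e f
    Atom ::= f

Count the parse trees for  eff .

1

Parse trees for eff:
  [Fact [Op e f] f]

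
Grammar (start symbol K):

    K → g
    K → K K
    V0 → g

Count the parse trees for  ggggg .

Parse trees for ggggg (showing first 6 of 14):
  [K [K g] [K [K g] [K [K g] [K [K g] [K g]]]]]
  [K [K g] [K [K g] [K [K [K g] [K g]] [K g]]]]
  [K [K g] [K [K [K g] [K g]] [K [K g] [K g]]]]
  [K [K g] [K [K [K g] [K [K g] [K g]]] [K g]]]
  [K [K g] [K [K [K [K g] [K g]] [K g]] [K g]]]
  [K [K [K g] [K g]] [K [K g] [K [K g] [K g]]]]

14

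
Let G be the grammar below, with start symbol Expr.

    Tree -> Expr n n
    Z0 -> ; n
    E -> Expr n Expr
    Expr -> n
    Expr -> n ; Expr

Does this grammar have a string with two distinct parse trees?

Unambiguous

(Tree, Z0, E are unreachable from Expr, so their rules don't affect L(Expr).) Right-recursive list with a separator: after each atom, whether the separator follows determines the rule. One parse per string.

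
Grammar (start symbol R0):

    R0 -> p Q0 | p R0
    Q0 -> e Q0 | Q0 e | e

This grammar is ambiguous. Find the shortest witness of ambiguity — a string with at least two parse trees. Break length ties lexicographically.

p e e

length 2: no string has ≥2 trees
length 3: p e e has 2 parse trees

Two derivations of p e e:
  R0 ⇒ p Q0 ⇒ p e Q0 ⇒ p e e
  R0 ⇒ p Q0 ⇒ p Q0 e ⇒ p e e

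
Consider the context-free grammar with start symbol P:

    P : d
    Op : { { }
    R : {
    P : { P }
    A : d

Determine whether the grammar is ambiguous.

Unambiguous

(Op, R, A are unreachable from P, so their rules don't affect L(P).) L(P) is { openⁿ atom closeⁿ : n ≥ 0 }. The bracket depth fixes n, and the derivation is forced at every step.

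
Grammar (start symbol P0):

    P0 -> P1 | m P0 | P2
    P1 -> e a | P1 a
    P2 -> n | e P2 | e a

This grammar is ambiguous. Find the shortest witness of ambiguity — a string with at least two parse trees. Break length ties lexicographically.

length 1: no string has ≥2 trees
length 2: e a has 2 parse trees

Two derivations of e a:
  P0 ⇒ P1 ⇒ e a
  P0 ⇒ P2 ⇒ e a

e a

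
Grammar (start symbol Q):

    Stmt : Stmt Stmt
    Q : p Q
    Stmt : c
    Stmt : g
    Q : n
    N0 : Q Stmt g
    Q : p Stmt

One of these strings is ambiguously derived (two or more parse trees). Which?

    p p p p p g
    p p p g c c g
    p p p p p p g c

p p p g c c g

p p p p p g: 1 tree
p p p g c c g: 5 trees
p p p p p p g c: 1 tree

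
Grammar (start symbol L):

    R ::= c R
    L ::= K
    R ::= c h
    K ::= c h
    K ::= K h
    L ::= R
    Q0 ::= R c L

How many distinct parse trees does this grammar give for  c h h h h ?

1

Parse trees for c h h h h:
  [L [K [K [K [K c h] h] h] h]]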